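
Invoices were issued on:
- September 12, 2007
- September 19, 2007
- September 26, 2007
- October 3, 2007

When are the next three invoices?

October 10, 2007; October 17, 2007; October 24, 2007

Every event comes 7 days after the last (7, 7, 7).
October 3, 2007 + 7 days = October 10, 2007.
October 10, 2007 + 7 days = October 17, 2007.
October 17, 2007 + 7 days = October 24, 2007.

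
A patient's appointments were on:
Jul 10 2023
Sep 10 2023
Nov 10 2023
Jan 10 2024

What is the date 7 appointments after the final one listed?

Gaps: 62, 61, 61 days — not constant. Every event is on the 10th of the month.
Pattern: the 10th of every 2 months.
Next: March 2024 → Mar 10 2024.
May 2024: May 10 2024.
Next: July 2024 → Jul 10 2024.
Next: September 2024 → Sep 10 2024.
November 2024: Nov 10 2024.
Next: January 2025 → Jan 10 2025.
Next: March 2025 → Mar 10 2025.

Mar 10 2025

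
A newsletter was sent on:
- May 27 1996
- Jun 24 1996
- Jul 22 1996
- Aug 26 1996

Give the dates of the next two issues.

Sep 23 1996, Oct 28 1996

All dates are Mondays, 28, 28, 35 days apart.
Specifically, the 4th Monday of each month.
4th Monday of September 1996: Sep 23 1996.
October 1996 — 4th Monday is Oct 28 1996.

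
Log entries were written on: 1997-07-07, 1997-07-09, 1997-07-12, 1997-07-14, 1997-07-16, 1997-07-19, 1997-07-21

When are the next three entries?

Gaps: 2, 3, 2, 2, 3, 2 days — not constant, but cyclic with period 3.
The events fall on every Monday, Wednesday and Saturday.
Next Wednesday: 1997-07-23.
The following Saturday is 1997-07-26.
The following Monday is 1997-07-28.

1997-07-23, 1997-07-26, 1997-07-28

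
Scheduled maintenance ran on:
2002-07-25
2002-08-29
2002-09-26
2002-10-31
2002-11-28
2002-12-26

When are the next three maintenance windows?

2003-01-30, 2003-02-27, 2003-03-27

These are Thursdays with 35, 28, 35, 28, 28-day gaps.
Each is the final Thursday of its month — 2002-08-29 is past the 28th, so '4th Thursday' doesn't fit.
Last Thursday of January 2003: 2003-01-30.
February 2003 ends with Thursday 2003-02-27.
March 2003 ends with Thursday 2003-03-27.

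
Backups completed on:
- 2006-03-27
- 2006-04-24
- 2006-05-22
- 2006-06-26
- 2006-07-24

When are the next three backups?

All dates are Mondays, 28, 28, 35, 28 days apart.
Specifically, the 4th Monday of each month.
August 2006 — 4th Monday is 2006-08-28.
September 2006 — 4th Monday is 2006-09-25.
4th Monday of October 2006: 2006-10-23.

2006-08-28, 2006-09-25, 2006-10-23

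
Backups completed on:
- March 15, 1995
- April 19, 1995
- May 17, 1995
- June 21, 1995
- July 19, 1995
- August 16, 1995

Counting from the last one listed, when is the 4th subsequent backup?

December 20, 1995

Gaps: 35, 28, 35, 28, 28 days — a mix of 28 and 35. Every date is a Wednesday.
Each is the 3rd Wednesday of its month.
September 1995 — 3rd Wednesday is September 20, 1995.
3rd Wednesday of October 1995: October 18, 1995.
3rd Wednesday of November 1995: November 15, 1995.
December 1995 — 3rd Wednesday is December 20, 1995.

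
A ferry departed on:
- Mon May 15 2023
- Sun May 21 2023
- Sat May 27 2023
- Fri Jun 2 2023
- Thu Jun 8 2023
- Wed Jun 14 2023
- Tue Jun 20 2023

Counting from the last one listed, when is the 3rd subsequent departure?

Gaps between consecutive events: 6, 6, 6, 6, 6, 6 days — a constant 6-day interval.
Tue Jun 20 2023 + 6 days = Mon Jun 26 2023.
Mon Jun 26 2023 + 6 days = Sun Jul 2 2023.
Sun Jul 2 2023 + 6 days = Sat Jul 8 2023.

Sat Jul 8 2023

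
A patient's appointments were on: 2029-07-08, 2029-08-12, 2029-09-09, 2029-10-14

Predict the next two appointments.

2029-11-11, 2029-12-09

These are Sundays at 28- or 35-day spacing (35, 28, 35).
The pattern: 2nd Sunday of the month.
November 2029 — 2nd Sunday is 2029-11-11.
2nd Sunday of December 2029: 2029-12-09.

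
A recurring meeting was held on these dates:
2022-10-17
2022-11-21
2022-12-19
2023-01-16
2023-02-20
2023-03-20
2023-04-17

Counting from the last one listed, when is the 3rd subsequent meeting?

2023-07-17

Gaps: 35, 28, 28, 35, 28, 28 days — a mix of 28 and 35. Every date is a Monday.
Each is the 3rd Monday of its month.
May 2023 — 3rd Monday is 2023-05-15.
June 2023 — 3rd Monday is 2023-06-19.
3rd Monday of July 2023: 2023-07-17.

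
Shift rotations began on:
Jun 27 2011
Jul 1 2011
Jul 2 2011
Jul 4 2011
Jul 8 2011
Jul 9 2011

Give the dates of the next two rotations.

Jul 11 2011, Jul 15 2011

Every event lands on a Monday or Friday or Saturday (gaps cycle 4, 1, 2, 4, 1).
So the schedule is: every Monday, Friday and Saturday.
The following Monday is Jul 11 2011.
The following Friday is Jul 15 2011.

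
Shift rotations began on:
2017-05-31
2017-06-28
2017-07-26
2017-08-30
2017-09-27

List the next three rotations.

2017-10-25, 2017-11-29, 2017-12-27

All Wednesdays; the gaps (28, 28, 35, 28) vary with month length.
This is the last Wednesday of each month.
October 2017 ends with Wednesday 2017-10-25.
Last Wednesday of November 2017: 2017-11-29.
Last Wednesday of December 2017: 2017-12-27.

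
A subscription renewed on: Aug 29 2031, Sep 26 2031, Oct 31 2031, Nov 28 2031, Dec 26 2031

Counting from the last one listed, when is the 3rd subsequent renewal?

Mar 26 2032

Every date is a Friday; gaps 28, 35, 28, 28 days.
Each is the last Friday of its month (at least one falls on the 29th or later, ruling out '4th Friday').
Last Friday of January 2032: Jan 30 2032.
February 2032 ends with Friday Feb 27 2032.
Last Friday of March 2032: Mar 26 2032.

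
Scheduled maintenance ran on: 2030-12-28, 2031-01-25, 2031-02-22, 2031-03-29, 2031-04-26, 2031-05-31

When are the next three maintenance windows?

2031-06-28, 2031-07-26, 2031-08-30

All Saturdays; the gaps (28, 28, 35, 28, 35) vary with month length.
This is the last Saturday of each month.
Last Saturday of June 2031: 2031-06-28.
July 2031 ends with Saturday 2031-07-26.
August 2031 ends with Saturday 2031-08-30.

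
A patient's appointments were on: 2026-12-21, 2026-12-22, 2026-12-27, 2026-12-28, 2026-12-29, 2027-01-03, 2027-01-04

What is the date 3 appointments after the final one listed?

Every event lands on a Monday or Tuesday or Sunday (gaps cycle 1, 5, 1, 1, 5, 1).
So the schedule is: every Monday, Tuesday and Sunday.
The following Tuesday is 2027-01-05.
Next Sunday: 2027-01-10.
Next Monday: 2027-01-11.

2027-01-11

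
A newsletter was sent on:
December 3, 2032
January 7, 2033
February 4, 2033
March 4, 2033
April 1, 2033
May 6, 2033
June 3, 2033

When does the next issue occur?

Gaps: 35, 28, 28, 28, 35, 28 days — a mix of 28 and 35. Every date is a Friday.
Each is the 1st Friday of its month.
1st Friday of July 2033: July 1, 2033.

July 1, 2033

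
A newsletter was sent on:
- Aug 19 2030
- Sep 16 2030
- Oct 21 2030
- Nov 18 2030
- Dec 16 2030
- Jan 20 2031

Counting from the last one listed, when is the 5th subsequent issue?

All dates are Mondays, 28, 35, 28, 28, 35 days apart.
Specifically, the 3rd Monday of each month.
February 2031 — 3rd Monday is Feb 17 2031.
March 2031 — 3rd Monday is Mar 17 2031.
April 2031 — 3rd Monday is Apr 21 2031.
3rd Monday of May 2031: May 19 2031.
June 2031 — 3rd Monday is Jun 16 2031.

Jun 16 2031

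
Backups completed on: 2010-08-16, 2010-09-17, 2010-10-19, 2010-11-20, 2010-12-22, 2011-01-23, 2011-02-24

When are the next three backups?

The spacing is 32, 32, 32, 32, 32, 32 days — always 32 days.
2011-02-24 + 32 days = 2011-03-28.
2011-03-28 + 32 days = 2011-04-29.
2011-04-29 + 32 days = 2011-05-31.

2011-03-28, 2011-04-29, 2011-05-31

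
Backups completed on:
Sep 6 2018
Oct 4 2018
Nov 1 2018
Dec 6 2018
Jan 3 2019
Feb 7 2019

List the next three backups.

Mar 7 2019, Apr 4 2019, May 2 2019

Gaps: 28, 28, 35, 28, 35 days — a mix of 28 and 35. Every date is a Thursday.
Each is the 1st Thursday of its month.
March 2019 — 1st Thursday is Mar 7 2019.
1st Thursday of April 2019: Apr 4 2019.
1st Thursday of May 2019: May 2 2019.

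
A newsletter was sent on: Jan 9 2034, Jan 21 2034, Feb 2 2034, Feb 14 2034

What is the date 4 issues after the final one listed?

Every event comes 12 days after the last (12, 12, 12).
Feb 14 2034 + 12 days = Feb 26 2034.
Feb 26 2034 + 12 days = Mar 10 2034.
Mar 10 2034 + 12 days = Mar 22 2034.
Mar 22 2034 + 12 days = Apr 3 2034.

Apr 3 2034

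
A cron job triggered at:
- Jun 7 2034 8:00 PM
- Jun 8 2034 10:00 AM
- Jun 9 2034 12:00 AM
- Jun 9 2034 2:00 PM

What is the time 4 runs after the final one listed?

The interval is a steady 14 hours (14, 14, 14).
Jun 9 2034 2:00 PM + 14 h = Jun 10 2034 4:00 AM.
Jun 10 2034 4:00 AM + 14 h = Jun 10 2034 6:00 PM.
Jun 10 2034 6:00 PM + 14 h = Jun 11 2034 8:00 AM.
Jun 11 2034 8:00 AM + 14 h = Jun 11 2034 10:00 PM.

Jun 11 2034 10:00 PM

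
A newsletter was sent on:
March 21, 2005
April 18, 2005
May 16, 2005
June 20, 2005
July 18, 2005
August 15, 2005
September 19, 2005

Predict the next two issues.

October 17, 2005; November 21, 2005

All dates are Mondays, 28, 28, 35, 28, 28, 35 days apart.
Specifically, the 3rd Monday of each month.
3rd Monday of October 2005: October 17, 2005.
November 2005 — 3rd Monday is November 21, 2005.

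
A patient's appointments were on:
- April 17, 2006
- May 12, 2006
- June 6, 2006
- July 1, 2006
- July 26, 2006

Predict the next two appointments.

August 20, 2006; September 14, 2006

Gaps between consecutive events: 25, 25, 25, 25 days — a constant 25-day interval.
July 26, 2006 + 25 days = August 20, 2006.
August 20, 2006 + 25 days = September 14, 2006.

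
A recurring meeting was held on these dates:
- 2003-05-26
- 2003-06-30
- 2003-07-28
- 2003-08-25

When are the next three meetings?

2003-09-29, 2003-10-27, 2003-11-24

Every date is a Monday; gaps 35, 28, 28 days.
Each is the last Monday of its month (at least one falls on the 29th or later, ruling out '4th Monday').
September 2003 ends with Monday 2003-09-29.
Last Monday of October 2003: 2003-10-27.
November 2003 ends with Monday 2003-11-24.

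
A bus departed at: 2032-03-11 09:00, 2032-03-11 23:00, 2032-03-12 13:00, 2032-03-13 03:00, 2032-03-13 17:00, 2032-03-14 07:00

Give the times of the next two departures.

2032-03-14 21:00, 2032-03-15 11:00

Gaps: 14, 14, 14, 14, 14 hours — each event is 14 hours after the previous one.
2032-03-14 07:00 + 14 h = 2032-03-14 21:00.
2032-03-14 21:00 + 14 h = 2032-03-15 11:00.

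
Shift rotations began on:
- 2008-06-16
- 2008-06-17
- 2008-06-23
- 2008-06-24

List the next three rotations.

2008-06-30, 2008-07-01, 2008-07-07

The gap pattern 1, 6, 1 repeats every 2 events.
These are the Mondays and Tuesdays of each week.
Next Monday: 2008-06-30.
Next Tuesday: 2008-07-01.
The following Monday is 2008-07-07.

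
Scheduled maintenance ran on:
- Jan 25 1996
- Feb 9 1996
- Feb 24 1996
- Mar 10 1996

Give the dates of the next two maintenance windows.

Mar 25 1996, Apr 9 1996

The spacing is 15, 15, 15 days — always 15 days.
Mar 10 1996 + 15 days = Mar 25 1996.
Mar 25 1996 + 15 days = Apr 9 1996.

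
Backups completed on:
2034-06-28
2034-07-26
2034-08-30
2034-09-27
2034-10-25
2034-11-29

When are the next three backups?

All Wednesdays; the gaps (28, 35, 28, 28, 35) vary with month length.
This is the last Wednesday of each month.
December 2034 ends with Wednesday 2034-12-27.
January 2035 ends with Wednesday 2035-01-31.
Last Wednesday of February 2035: 2035-02-28.

2034-12-27, 2035-01-31, 2035-02-28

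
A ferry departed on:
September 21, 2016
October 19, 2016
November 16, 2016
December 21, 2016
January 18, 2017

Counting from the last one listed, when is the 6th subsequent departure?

July 19, 2017

All dates are Wednesdays, 28, 28, 35, 28 days apart.
Specifically, the 3rd Wednesday of each month.
February 2017 — 3rd Wednesday is February 15, 2017.
3rd Wednesday of March 2017: March 15, 2017.
3rd Wednesday of April 2017: April 19, 2017.
3rd Wednesday of May 2017: May 17, 2017.
June 2017 — 3rd Wednesday is June 21, 2017.
July 2017 — 3rd Wednesday is July 19, 2017.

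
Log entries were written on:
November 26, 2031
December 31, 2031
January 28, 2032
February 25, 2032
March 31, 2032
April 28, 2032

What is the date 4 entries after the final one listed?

August 25, 2032

These are Wednesdays with 35, 28, 28, 35, 28-day gaps.
Each is the final Wednesday of its month — December 31, 2031 is past the 28th, so '4th Wednesday' doesn't fit.
May 2032 ends with Wednesday May 26, 2032.
Last Wednesday of June 2032: June 30, 2032.
July 2032 ends with Wednesday July 28, 2032.
Last Wednesday of August 2032: August 25, 2032.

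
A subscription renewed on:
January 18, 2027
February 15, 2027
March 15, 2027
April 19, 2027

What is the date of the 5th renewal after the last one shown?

September 20, 2027

These are Mondays at 28- or 35-day spacing (28, 28, 35).
The pattern: 3rd Monday of the month.
May 2027 — 3rd Monday is May 17, 2027.
3rd Monday of June 2027: June 21, 2027.
July 2027 — 3rd Monday is July 19, 2027.
3rd Monday of August 2027: August 16, 2027.
3rd Monday of September 2027: September 20, 2027.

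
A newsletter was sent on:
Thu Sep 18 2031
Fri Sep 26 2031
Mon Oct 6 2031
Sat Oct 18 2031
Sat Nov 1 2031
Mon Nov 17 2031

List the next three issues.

Fri Dec 5 2031, Thu Dec 25 2031, Fri Jan 16 2032

The spacing grows by 2 each time: 8, 10, 12, 14, 16 days.
Next gap: 18 days. Mon Nov 17 2031 + 18 days = Fri Dec 5 2031.
Next gap: 20 days. Fri Dec 5 2031 + 20 days = Thu Dec 25 2031.
Next gap: 22 days. Thu Dec 25 2031 + 22 days = Fri Jan 16 2032.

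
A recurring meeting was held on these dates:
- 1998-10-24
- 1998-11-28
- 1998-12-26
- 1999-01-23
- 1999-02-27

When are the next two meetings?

1999-03-27, 1999-04-24

Gaps: 35, 28, 28, 35 days — a mix of 28 and 35. Every date is a Saturday.
Each is the 4th Saturday of its month.
4th Saturday of March 1999: 1999-03-27.
4th Saturday of April 1999: 1999-04-24.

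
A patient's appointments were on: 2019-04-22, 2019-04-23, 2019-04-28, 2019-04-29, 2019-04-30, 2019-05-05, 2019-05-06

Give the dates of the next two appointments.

Gaps: 1, 5, 1, 1, 5, 1 days — not constant, but cyclic with period 3.
The events fall on every Monday, Tuesday and Sunday.
Next Tuesday: 2019-05-07.
The following Sunday is 2019-05-12.

2019-05-07, 2019-05-12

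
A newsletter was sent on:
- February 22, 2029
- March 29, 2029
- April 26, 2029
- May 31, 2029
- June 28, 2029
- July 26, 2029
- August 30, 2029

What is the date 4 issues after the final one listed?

December 27, 2029

These are Thursdays with 35, 28, 35, 28, 28, 35-day gaps.
Each is the final Thursday of its month — March 29, 2029 is past the 28th, so '4th Thursday' doesn't fit.
Last Thursday of September 2029: September 27, 2029.
Last Thursday of October 2029: October 25, 2029.
November 2029 ends with Thursday November 29, 2029.
December 2029 ends with Thursday December 27, 2029.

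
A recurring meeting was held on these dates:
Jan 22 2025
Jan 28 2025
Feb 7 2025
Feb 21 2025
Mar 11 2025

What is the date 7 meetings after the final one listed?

The spacing grows by 4 each time: 6, 10, 14, 18 days.
Next gap: 22 days. Mar 11 2025 + 22 days = Apr 2 2025.
Next gap: 26 days. Apr 2 2025 + 26 days = Apr 28 2025.
Next gap: 30 days. Apr 28 2025 + 30 days = May 28 2025.
Next gap: 34 days. May 28 2025 + 34 days = Jul 1 2025.
Next gap: 38 days. Jul 1 2025 + 38 days = Aug 8 2025.
Next gap: 42 days. Aug 8 2025 + 42 days = Sep 19 2025.
Next gap: 46 days. Sep 19 2025 + 46 days = Nov 4 2025.

Nov 4 2025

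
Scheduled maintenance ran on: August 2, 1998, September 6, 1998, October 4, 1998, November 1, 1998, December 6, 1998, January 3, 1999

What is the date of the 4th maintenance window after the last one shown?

May 2, 1999

Gaps: 35, 28, 28, 35, 28 days — a mix of 28 and 35. Every date is a Sunday.
Each is the 1st Sunday of its month.
February 1999 — 1st Sunday is February 7, 1999.
1st Sunday of March 1999: March 7, 1999.
1st Sunday of April 1999: April 4, 1999.
May 1999 — 1st Sunday is May 2, 1999.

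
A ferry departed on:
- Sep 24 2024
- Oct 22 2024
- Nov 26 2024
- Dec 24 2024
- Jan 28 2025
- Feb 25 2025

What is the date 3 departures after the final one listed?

These are Tuesdays at 28- or 35-day spacing (28, 35, 28, 35, 28).
The pattern: 4th Tuesday of the month.
March 2025 — 4th Tuesday is Mar 25 2025.
April 2025 — 4th Tuesday is Apr 22 2025.
May 2025 — 4th Tuesday is May 27 2025.

May 27 2025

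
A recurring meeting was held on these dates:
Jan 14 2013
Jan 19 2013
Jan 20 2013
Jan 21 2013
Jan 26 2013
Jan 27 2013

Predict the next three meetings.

Every event lands on a Monday or Saturday or Sunday (gaps cycle 5, 1, 1, 5, 1).
So the schedule is: every Monday, Saturday and Sunday.
The following Monday is Jan 28 2013.
Next Saturday: Feb 2 2013.
Next Sunday: Feb 3 2013.

Jan 28 2013, Feb 2 2013, Feb 3 2013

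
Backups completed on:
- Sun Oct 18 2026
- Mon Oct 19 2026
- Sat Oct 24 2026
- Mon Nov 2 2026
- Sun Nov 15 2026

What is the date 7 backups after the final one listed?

Sun Jun 6 2027

Gaps: 1, 5, 9, 13 days — each gap is 4 larger than the previous one.
Next gap: 17 days. Sun Nov 15 2026 + 17 days = Wed Dec 2 2026.
Next gap: 21 days. Wed Dec 2 2026 + 21 days = Wed Dec 23 2026.
Next gap: 25 days. Wed Dec 23 2026 + 25 days = Sun Jan 17 2027.
Next gap: 29 days. Sun Jan 17 2027 + 29 days = Mon Feb 15 2027.
Next gap: 33 days. Mon Feb 15 2027 + 33 days = Sat Mar 20 2027.
Next gap: 37 days. Sat Mar 20 2027 + 37 days = Mon Apr 26 2027.
Next gap: 41 days. Mon Apr 26 2027 + 41 days = Sun Jun 6 2027.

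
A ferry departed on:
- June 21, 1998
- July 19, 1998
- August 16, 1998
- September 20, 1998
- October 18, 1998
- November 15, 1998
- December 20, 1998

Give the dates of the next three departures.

January 17, 1999; February 21, 1999; March 21, 1999

These are Sundays at 28- or 35-day spacing (28, 28, 35, 28, 28, 35).
The pattern: 3rd Sunday of the month.
3rd Sunday of January 1999: January 17, 1999.
February 1999 — 3rd Sunday is February 21, 1999.
March 1999 — 3rd Sunday is March 21, 1999.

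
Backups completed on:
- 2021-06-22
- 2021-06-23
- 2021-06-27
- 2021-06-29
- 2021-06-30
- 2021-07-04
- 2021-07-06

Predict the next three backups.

Gaps: 1, 4, 2, 1, 4, 2 days — not constant, but cyclic with period 3.
The events fall on every Tuesday, Wednesday and Sunday.
Next Wednesday: 2021-07-07.
Next Sunday: 2021-07-11.
Next Tuesday: 2021-07-13.

2021-07-07, 2021-07-11, 2021-07-13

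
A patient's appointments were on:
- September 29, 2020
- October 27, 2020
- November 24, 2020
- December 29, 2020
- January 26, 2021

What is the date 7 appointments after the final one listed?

All Tuesdays; the gaps (28, 28, 35, 28) vary with month length.
This is the last Tuesday of each month.
February 2021 ends with Tuesday February 23, 2021.
March 2021 ends with Tuesday March 30, 2021.
April 2021 ends with Tuesday April 27, 2021.
Last Tuesday of May 2021: May 25, 2021.
Last Tuesday of June 2021: June 29, 2021.
July 2021 ends with Tuesday July 27, 2021.
August 2021 ends with Tuesday August 31, 2021.

August 31, 2021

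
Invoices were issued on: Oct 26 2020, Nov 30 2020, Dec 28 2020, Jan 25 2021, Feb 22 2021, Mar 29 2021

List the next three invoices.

These are Mondays with 35, 28, 28, 28, 35-day gaps.
Each is the final Monday of its month — Nov 30 2020 is past the 28th, so '4th Monday' doesn't fit.
April 2021 ends with Monday Apr 26 2021.
May 2021 ends with Monday May 31 2021.
June 2021 ends with Monday Jun 28 2021.

Apr 26 2021, May 31 2021, Jun 28 2021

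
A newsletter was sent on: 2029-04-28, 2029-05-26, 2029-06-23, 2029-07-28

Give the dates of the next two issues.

2029-08-25, 2029-09-22

All dates are Saturdays, 28, 28, 35 days apart.
Specifically, the 4th Saturday of each month.
4th Saturday of August 2029: 2029-08-25.
September 2029 — 4th Saturday is 2029-09-22.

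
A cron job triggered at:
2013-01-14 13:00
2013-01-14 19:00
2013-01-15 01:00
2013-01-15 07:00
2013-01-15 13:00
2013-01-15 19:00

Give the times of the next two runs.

Gaps: 6, 6, 6, 6, 6 hours — each event is 6 hours after the previous one.
2013-01-15 19:00 + 6 h = 2013-01-16 01:00.
2013-01-16 01:00 + 6 h = 2013-01-16 07:00.

2013-01-16 01:00, 2013-01-16 07:00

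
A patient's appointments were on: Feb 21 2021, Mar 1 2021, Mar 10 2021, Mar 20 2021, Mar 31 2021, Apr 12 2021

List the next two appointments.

Intervals are 8, 9, 10, 11, 12 days — an arithmetic progression with common difference 1.
Next gap: 13 days. Apr 12 2021 + 13 days = Apr 25 2021.
Next gap: 14 days. Apr 25 2021 + 14 days = May 9 2021.

Apr 25 2021, May 9 2021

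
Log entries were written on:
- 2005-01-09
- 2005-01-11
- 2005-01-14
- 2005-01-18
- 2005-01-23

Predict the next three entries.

Gaps: 2, 3, 4, 5 days — each gap is 1 larger than the previous one.
Next gap: 6 days. 2005-01-23 + 6 days = 2005-01-29.
Next gap: 7 days. 2005-01-29 + 7 days = 2005-02-05.
Next gap: 8 days. 2005-02-05 + 8 days = 2005-02-13.

2005-01-29, 2005-02-05, 2005-02-13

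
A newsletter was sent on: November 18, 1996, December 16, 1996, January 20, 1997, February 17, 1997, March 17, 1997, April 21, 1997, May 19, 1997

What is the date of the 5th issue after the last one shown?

October 20, 1997

All dates are Mondays, 28, 35, 28, 28, 35, 28 days apart.
Specifically, the 3rd Monday of each month.
June 1997 — 3rd Monday is June 16, 1997.
3rd Monday of July 1997: July 21, 1997.
3rd Monday of August 1997: August 18, 1997.
3rd Monday of September 1997: September 15, 1997.
October 1997 — 3rd Monday is October 20, 1997.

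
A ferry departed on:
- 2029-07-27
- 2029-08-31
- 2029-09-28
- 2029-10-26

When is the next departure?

2029-11-30

Every date is a Friday; gaps 35, 28, 28 days.
Each is the last Friday of its month (at least one falls on the 29th or later, ruling out '4th Friday').
November 2029 ends with Friday 2029-11-30.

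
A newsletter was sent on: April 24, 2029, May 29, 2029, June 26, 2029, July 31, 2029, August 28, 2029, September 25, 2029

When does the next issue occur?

All Tuesdays; the gaps (35, 28, 35, 28, 28) vary with month length.
This is the last Tuesday of each month.
October 2029 ends with Tuesday October 30, 2029.

October 30, 2029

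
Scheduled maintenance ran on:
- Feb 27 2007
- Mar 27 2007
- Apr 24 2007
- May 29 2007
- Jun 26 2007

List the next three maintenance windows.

Jul 31 2007, Aug 28 2007, Sep 25 2007

Every date is a Tuesday; gaps 28, 28, 35, 28 days.
Each is the last Tuesday of its month (at least one falls on the 29th or later, ruling out '4th Tuesday').
Last Tuesday of July 2007: Jul 31 2007.
Last Tuesday of August 2007: Aug 28 2007.
September 2007 ends with Tuesday Sep 25 2007.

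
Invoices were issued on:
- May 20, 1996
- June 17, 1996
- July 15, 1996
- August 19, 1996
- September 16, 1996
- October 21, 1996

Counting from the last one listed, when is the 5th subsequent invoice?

March 17, 1997

These are Mondays at 28- or 35-day spacing (28, 28, 35, 28, 35).
The pattern: 3rd Monday of the month.
3rd Monday of November 1996: November 18, 1996.
3rd Monday of December 1996: December 16, 1996.
3rd Monday of January 1997: January 20, 1997.
February 1997 — 3rd Monday is February 17, 1997.
March 1997 — 3rd Monday is March 17, 1997.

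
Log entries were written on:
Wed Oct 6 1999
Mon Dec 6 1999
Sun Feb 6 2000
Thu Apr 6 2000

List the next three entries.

The day-of-month is always 6 (61, 62, 60 days between events).
So this recurs on the 6th of every 2 months.
Next: June 2000 → Tue Jun 6 2000.
Next: August 2000 → Sun Aug 6 2000.
October 2000: Fri Oct 6 2000.

Tue Jun 6 2000, Sun Aug 6 2000, Fri Oct 6 2000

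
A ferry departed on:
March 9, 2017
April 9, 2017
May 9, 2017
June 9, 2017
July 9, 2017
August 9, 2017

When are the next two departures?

The day-of-month is always 9 (31, 30, 31, 30, 31 days between events).
So this recurs on the 9th of each month.
September 2017: September 9, 2017.
October 2017: October 9, 2017.

September 9, 2017; October 9, 2017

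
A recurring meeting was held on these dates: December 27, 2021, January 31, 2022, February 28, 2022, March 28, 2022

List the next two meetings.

April 25, 2022; May 30, 2022

Every date is a Monday; gaps 35, 28, 28 days.
Each is the last Monday of its month (at least one falls on the 29th or later, ruling out '4th Monday').
Last Monday of April 2022: April 25, 2022.
Last Monday of May 2022: May 30, 2022.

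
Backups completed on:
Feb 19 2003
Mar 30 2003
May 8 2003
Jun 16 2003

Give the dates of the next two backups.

Jul 25 2003, Sep 2 2003

Gaps between consecutive events: 39, 39, 39 days — a constant 39-day interval.
Jun 16 2003 + 39 days = Jul 25 2003.
Jul 25 2003 + 39 days = Sep 2 2003.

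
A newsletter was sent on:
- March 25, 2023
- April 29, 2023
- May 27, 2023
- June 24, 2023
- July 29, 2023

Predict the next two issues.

August 26, 2023; September 30, 2023

All Saturdays; the gaps (35, 28, 28, 35) vary with month length.
This is the last Saturday of each month.
Last Saturday of August 2023: August 26, 2023.
Last Saturday of September 2023: September 30, 2023.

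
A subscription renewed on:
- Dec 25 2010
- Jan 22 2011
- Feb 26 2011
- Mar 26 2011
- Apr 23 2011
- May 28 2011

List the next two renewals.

These are Saturdays at 28- or 35-day spacing (28, 35, 28, 28, 35).
The pattern: 4th Saturday of the month.
4th Saturday of June 2011: Jun 25 2011.
July 2011 — 4th Saturday is Jul 23 2011.

Jun 25 2011, Jul 23 2011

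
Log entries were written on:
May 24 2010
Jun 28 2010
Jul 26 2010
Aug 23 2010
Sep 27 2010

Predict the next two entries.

Oct 25 2010, Nov 22 2010

All dates are Mondays, 35, 28, 28, 35 days apart.
Specifically, the 4th Monday of each month.
October 2010 — 4th Monday is Oct 25 2010.
November 2010 — 4th Monday is Nov 22 2010.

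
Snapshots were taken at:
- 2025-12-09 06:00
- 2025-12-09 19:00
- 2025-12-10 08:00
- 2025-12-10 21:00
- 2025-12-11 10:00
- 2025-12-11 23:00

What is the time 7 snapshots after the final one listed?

2025-12-15 18:00

The interval is a steady 13 hours (13, 13, 13, 13, 13).
2025-12-11 23:00 + 13 h = 2025-12-12 12:00.
2025-12-12 12:00 + 13 h = 2025-12-13 01:00.
2025-12-13 01:00 + 13 h = 2025-12-13 14:00.
2025-12-13 14:00 + 13 h = 2025-12-14 03:00.
2025-12-14 03:00 + 13 h = 2025-12-14 16:00.
2025-12-14 16:00 + 13 h = 2025-12-15 05:00.
2025-12-15 05:00 + 13 h = 2025-12-15 18:00.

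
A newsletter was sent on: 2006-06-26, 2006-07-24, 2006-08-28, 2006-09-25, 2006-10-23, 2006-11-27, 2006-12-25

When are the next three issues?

2007-01-22, 2007-02-26, 2007-03-26

Gaps: 28, 35, 28, 28, 35, 28 days — a mix of 28 and 35. Every date is a Monday.
Each is the 4th Monday of its month.
January 2007 — 4th Monday is 2007-01-22.
February 2007 — 4th Monday is 2007-02-26.
March 2007 — 4th Monday is 2007-03-26.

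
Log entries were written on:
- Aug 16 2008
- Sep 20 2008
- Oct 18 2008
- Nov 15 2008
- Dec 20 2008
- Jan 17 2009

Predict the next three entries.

All dates are Saturdays, 35, 28, 28, 35, 28 days apart.
Specifically, the 3rd Saturday of each month.
February 2009 — 3rd Saturday is Feb 21 2009.
3rd Saturday of March 2009: Mar 21 2009.
3rd Saturday of April 2009: Apr 18 2009.

Feb 21 2009, Mar 21 2009, Apr 18 2009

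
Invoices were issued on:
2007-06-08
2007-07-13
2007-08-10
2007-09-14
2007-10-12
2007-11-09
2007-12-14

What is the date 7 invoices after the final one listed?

2008-07-11

All dates are Fridays, 35, 28, 35, 28, 28, 35 days apart.
Specifically, the 2nd Friday of each month.
2nd Friday of January 2008: 2008-01-11.
February 2008 — 2nd Friday is 2008-02-08.
2nd Friday of March 2008: 2008-03-14.
2nd Friday of April 2008: 2008-04-11.
May 2008 — 2nd Friday is 2008-05-09.
June 2008 — 2nd Friday is 2008-06-13.
July 2008 — 2nd Friday is 2008-07-11.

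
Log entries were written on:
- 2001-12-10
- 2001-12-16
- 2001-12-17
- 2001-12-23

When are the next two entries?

2001-12-24, 2001-12-30

The gap pattern 6, 1, 6 repeats every 2 events.
These are the Mondays and Sundays of each week.
The following Monday is 2001-12-24.
Next Sunday: 2001-12-30.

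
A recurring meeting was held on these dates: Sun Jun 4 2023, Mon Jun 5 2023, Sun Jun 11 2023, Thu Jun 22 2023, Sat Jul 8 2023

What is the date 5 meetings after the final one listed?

Gaps: 1, 6, 11, 16 days — each gap is 5 larger than the previous one.
Next gap: 21 days. Sat Jul 8 2023 + 21 days = Sat Jul 29 2023.
Next gap: 26 days. Sat Jul 29 2023 + 26 days = Thu Aug 24 2023.
Next gap: 31 days. Thu Aug 24 2023 + 31 days = Sun Sep 24 2023.
Next gap: 36 days. Sun Sep 24 2023 + 36 days = Mon Oct 30 2023.
Next gap: 41 days. Mon Oct 30 2023 + 41 days = Sun Dec 10 2023.

Sun Dec 10 2023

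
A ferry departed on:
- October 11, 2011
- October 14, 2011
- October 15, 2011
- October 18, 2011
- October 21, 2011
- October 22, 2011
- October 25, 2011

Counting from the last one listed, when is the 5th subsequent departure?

The gap pattern 3, 1, 3, 3, 1, 3 repeats every 3 events.
These are the Tuesdays, Fridays and Saturdays of each week.
Next Friday: October 28, 2011.
Next Saturday: October 29, 2011.
The following Tuesday is November 1, 2011.
The following Friday is November 4, 2011.
Next Saturday: November 5, 2011.

November 5, 2011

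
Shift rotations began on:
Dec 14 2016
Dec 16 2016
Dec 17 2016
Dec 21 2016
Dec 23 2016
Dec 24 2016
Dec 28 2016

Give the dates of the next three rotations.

Gaps: 2, 1, 4, 2, 1, 4 days — not constant, but cyclic with period 3.
The events fall on every Wednesday, Friday and Saturday.
The following Friday is Dec 30 2016.
The following Saturday is Dec 31 2016.
Next Wednesday: Jan 4 2017.

Dec 30 2016, Dec 31 2016, Jan 4 2017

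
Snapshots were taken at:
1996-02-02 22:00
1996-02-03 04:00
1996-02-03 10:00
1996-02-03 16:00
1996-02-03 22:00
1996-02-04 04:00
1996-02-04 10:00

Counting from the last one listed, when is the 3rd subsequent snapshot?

Spacing: 6, 6, 6, 6, 6, 6 h — constant 6 h.
1996-02-04 10:00 + 6 h = 1996-02-04 16:00.
1996-02-04 16:00 + 6 h = 1996-02-04 22:00.
1996-02-04 22:00 + 6 h = 1996-02-05 04:00.

1996-02-05 04:00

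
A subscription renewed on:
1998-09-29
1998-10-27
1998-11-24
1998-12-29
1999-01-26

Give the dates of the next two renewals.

These are Tuesdays with 28, 28, 35, 28-day gaps.
Each is the final Tuesday of its month — 1998-09-29 is past the 28th, so '4th Tuesday' doesn't fit.
February 1999 ends with Tuesday 1999-02-23.
March 1999 ends with Tuesday 1999-03-30.

1999-02-23, 1999-03-30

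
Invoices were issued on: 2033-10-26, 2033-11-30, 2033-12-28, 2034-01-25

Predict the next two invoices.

These are Wednesdays with 35, 28, 28-day gaps.
Each is the final Wednesday of its month — 2033-11-30 is past the 28th, so '4th Wednesday' doesn't fit.
February 2034 ends with Wednesday 2034-02-22.
Last Wednesday of March 2034: 2034-03-29.

2034-02-22, 2034-03-29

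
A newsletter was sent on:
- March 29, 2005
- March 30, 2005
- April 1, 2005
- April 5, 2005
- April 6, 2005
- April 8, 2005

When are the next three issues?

April 12, 2005; April 13, 2005; April 15, 2005

The gap pattern 1, 2, 4, 1, 2 repeats every 3 events.
These are the Tuesdays, Wednesdays and Fridays of each week.
Next Tuesday: April 12, 2005.
Next Wednesday: April 13, 2005.
Next Friday: April 15, 2005.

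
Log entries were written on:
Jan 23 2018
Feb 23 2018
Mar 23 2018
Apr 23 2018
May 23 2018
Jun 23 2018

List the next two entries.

Jul 23 2018, Aug 23 2018

The day-of-month is always 23 (31, 28, 31, 30, 31 days between events).
So this recurs on the 23rd of each month.
July 2018: Jul 23 2018.
August 2018: Aug 23 2018.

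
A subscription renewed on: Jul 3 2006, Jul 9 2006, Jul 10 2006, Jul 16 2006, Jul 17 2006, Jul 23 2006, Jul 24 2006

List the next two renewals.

Jul 30 2006, Jul 31 2006

Gaps: 6, 1, 6, 1, 6, 1 days — not constant, but cyclic with period 2.
The events fall on every Monday and Sunday.
Next Sunday: Jul 30 2006.
The following Monday is Jul 31 2006.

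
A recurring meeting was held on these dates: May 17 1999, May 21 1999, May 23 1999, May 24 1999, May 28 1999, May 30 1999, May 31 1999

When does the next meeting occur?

Every event lands on a Monday or Friday or Sunday (gaps cycle 4, 2, 1, 4, 2, 1).
So the schedule is: every Monday, Friday and Sunday.
Next Friday: Jun 4 1999.

Jun 4 1999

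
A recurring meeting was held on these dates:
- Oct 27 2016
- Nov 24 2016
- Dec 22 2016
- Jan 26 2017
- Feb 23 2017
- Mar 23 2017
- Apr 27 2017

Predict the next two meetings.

These are Thursdays at 28- or 35-day spacing (28, 28, 35, 28, 28, 35).
The pattern: 4th Thursday of the month.
4th Thursday of May 2017: May 25 2017.
4th Thursday of June 2017: Jun 22 2017.

May 25 2017, Jun 22 2017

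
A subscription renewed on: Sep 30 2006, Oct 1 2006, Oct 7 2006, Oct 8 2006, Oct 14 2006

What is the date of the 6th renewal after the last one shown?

Every event lands on a Saturday or Sunday (gaps cycle 1, 6, 1, 6).
So the schedule is: every Saturday and Sunday.
Next Sunday: Oct 15 2006.
The following Saturday is Oct 21 2006.
The following Sunday is Oct 22 2006.
The following Saturday is Oct 28 2006.
Next Sunday: Oct 29 2006.
The following Saturday is Nov 4 2006.

Nov 4 2006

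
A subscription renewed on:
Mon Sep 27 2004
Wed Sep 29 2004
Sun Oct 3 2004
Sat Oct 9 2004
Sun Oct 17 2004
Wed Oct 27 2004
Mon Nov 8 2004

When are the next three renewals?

Mon Nov 22 2004, Wed Dec 8 2004, Sun Dec 26 2004

The spacing grows by 2 each time: 2, 4, 6, 8, 10, 12 days.
Next gap: 14 days. Mon Nov 8 2004 + 14 days = Mon Nov 22 2004.
Next gap: 16 days. Mon Nov 22 2004 + 16 days = Wed Dec 8 2004.
Next gap: 18 days. Wed Dec 8 2004 + 18 days = Sun Dec 26 2004.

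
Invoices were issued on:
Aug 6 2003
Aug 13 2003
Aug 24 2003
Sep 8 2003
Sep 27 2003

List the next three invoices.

Oct 20 2003, Nov 16 2003, Dec 17 2003

The spacing grows by 4 each time: 7, 11, 15, 19 days.
Next gap: 23 days. Sep 27 2003 + 23 days = Oct 20 2003.
Next gap: 27 days. Oct 20 2003 + 27 days = Nov 16 2003.
Next gap: 31 days. Nov 16 2003 + 31 days = Dec 17 2003.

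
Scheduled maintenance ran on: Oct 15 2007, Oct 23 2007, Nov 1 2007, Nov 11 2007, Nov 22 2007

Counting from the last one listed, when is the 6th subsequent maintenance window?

The spacing grows by 1 each time: 8, 9, 10, 11 days.
Next gap: 12 days. Nov 22 2007 + 12 days = Dec 4 2007.
Next gap: 13 days. Dec 4 2007 + 13 days = Dec 17 2007.
Next gap: 14 days. Dec 17 2007 + 14 days = Dec 31 2007.
Next gap: 15 days. Dec 31 2007 + 15 days = Jan 15 2008.
Next gap: 16 days. Jan 15 2008 + 16 days = Jan 31 2008.
Next gap: 17 days. Jan 31 2008 + 17 days = Feb 17 2008.

Feb 17 2008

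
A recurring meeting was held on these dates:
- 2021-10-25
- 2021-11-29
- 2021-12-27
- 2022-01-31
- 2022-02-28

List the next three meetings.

2022-03-28, 2022-04-25, 2022-05-30

All Mondays; the gaps (35, 28, 35, 28) vary with month length.
This is the last Monday of each month.
Last Monday of March 2022: 2022-03-28.
April 2022 ends with Monday 2022-04-25.
May 2022 ends with Monday 2022-05-30.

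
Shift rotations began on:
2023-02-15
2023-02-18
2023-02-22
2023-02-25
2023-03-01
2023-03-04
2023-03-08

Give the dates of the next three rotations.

2023-03-11, 2023-03-15, 2023-03-18

Gaps: 3, 4, 3, 4, 3, 4 days — not constant, but cyclic with period 2.
The events fall on every Wednesday and Saturday.
Next Saturday: 2023-03-11.
The following Wednesday is 2023-03-15.
The following Saturday is 2023-03-18.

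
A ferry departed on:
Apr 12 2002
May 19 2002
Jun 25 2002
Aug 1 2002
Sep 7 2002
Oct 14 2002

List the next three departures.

Gaps between consecutive events: 37, 37, 37, 37, 37 days — a constant 37-day interval.
Oct 14 2002 + 37 days = Nov 20 2002.
Nov 20 2002 + 37 days = Dec 27 2002.
Dec 27 2002 + 37 days = Feb 2 2003.

Nov 20 2002, Dec 27 2002, Feb 2 2003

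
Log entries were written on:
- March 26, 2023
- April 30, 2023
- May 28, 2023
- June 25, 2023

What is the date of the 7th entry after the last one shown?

January 28, 2024

All Sundays; the gaps (35, 28, 28) vary with month length.
This is the last Sunday of each month.
July 2023 ends with Sunday July 30, 2023.
August 2023 ends with Sunday August 27, 2023.
Last Sunday of September 2023: September 24, 2023.
October 2023 ends with Sunday October 29, 2023.
Last Sunday of November 2023: November 26, 2023.
December 2023 ends with Sunday December 31, 2023.
Last Sunday of January 2024: January 28, 2024.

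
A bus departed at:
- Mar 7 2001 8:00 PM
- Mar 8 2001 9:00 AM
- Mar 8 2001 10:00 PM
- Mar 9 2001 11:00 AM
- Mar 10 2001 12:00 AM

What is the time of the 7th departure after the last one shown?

Mar 13 2001 7:00 PM

Spacing: 13, 13, 13, 13 h — constant 13 h.
Mar 10 2001 12:00 AM + 13 h = Mar 10 2001 1:00 PM.
Mar 10 2001 1:00 PM + 13 h = Mar 11 2001 2:00 AM.
Mar 11 2001 2:00 AM + 13 h = Mar 11 2001 3:00 PM.
Mar 11 2001 3:00 PM + 13 h = Mar 12 2001 4:00 AM.
Mar 12 2001 4:00 AM + 13 h = Mar 12 2001 5:00 PM.
Mar 12 2001 5:00 PM + 13 h = Mar 13 2001 6:00 AM.
Mar 13 2001 6:00 AM + 13 h = Mar 13 2001 7:00 PM.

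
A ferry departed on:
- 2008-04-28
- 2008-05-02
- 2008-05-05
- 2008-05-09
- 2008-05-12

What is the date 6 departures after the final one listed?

Every event lands on a Monday or Friday (gaps cycle 4, 3, 4, 3).
So the schedule is: every Monday and Friday.
Next Friday: 2008-05-16.
The following Monday is 2008-05-19.
The following Friday is 2008-05-23.
The following Monday is 2008-05-26.
Next Friday: 2008-05-30.
Next Monday: 2008-06-02.

2008-06-02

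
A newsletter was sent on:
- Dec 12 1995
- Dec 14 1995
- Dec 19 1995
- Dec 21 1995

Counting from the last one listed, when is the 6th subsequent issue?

Jan 11 1996

Gaps: 2, 5, 2 days — not constant, but cyclic with period 2.
The events fall on every Tuesday and Thursday.
The following Tuesday is Dec 26 1995.
Next Thursday: Dec 28 1995.
Next Tuesday: Jan 2 1996.
Next Thursday: Jan 4 1996.
Next Tuesday: Jan 9 1996.
Next Thursday: Jan 11 1996.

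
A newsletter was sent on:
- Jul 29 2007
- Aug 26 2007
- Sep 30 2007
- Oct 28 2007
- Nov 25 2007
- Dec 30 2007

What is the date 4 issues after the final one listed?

These are Sundays with 28, 35, 28, 28, 35-day gaps.
Each is the final Sunday of its month — Jul 29 2007 is past the 28th, so '4th Sunday' doesn't fit.
January 2008 ends with Sunday Jan 27 2008.
Last Sunday of February 2008: Feb 24 2008.
March 2008 ends with Sunday Mar 30 2008.
April 2008 ends with Sunday Apr 27 2008.

Apr 27 2008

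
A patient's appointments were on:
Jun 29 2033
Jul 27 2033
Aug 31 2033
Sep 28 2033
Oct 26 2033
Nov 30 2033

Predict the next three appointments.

All Wednesdays; the gaps (28, 35, 28, 28, 35) vary with month length.
This is the last Wednesday of each month.
Last Wednesday of December 2033: Dec 28 2033.
Last Wednesday of January 2034: Jan 25 2034.
February 2034 ends with Wednesday Feb 22 2034.

Dec 28 2033, Jan 25 2034, Feb 22 2034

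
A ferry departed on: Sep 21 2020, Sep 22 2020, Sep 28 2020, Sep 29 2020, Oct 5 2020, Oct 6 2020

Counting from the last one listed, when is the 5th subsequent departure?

Oct 26 2020

Gaps: 1, 6, 1, 6, 1 days — not constant, but cyclic with period 2.
The events fall on every Monday and Tuesday.
Next Monday: Oct 12 2020.
The following Tuesday is Oct 13 2020.
Next Monday: Oct 19 2020.
Next Tuesday: Oct 20 2020.
Next Monday: Oct 26 2020.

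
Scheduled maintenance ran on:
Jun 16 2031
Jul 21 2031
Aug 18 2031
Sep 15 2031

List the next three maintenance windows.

Oct 20 2031, Nov 17 2031, Dec 15 2031

Gaps: 35, 28, 28 days — a mix of 28 and 35. Every date is a Monday.
Each is the 3rd Monday of its month.
October 2031 — 3rd Monday is Oct 20 2031.
November 2031 — 3rd Monday is Nov 17 2031.
3rd Monday of December 2031: Dec 15 2031.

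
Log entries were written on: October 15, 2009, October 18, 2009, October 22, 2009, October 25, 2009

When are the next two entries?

October 29, 2009; November 1, 2009

Every event lands on a Thursday or Sunday (gaps cycle 3, 4, 3).
So the schedule is: every Thursday and Sunday.
The following Thursday is October 29, 2009.
The following Sunday is November 1, 2009.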